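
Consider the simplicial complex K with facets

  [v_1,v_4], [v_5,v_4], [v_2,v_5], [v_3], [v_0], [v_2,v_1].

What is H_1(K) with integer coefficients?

Take the total order v_0 < v_1 < v_2 < v_3 < v_4 < v_5 on the vertex set. Then K (dimension 1) consists of the simplices:

  0-simplices (6): [v_0], [v_1], [v_2], [v_3], [v_4], [v_5]
  1-simplices (4): [v_1,v_2], [v_1,v_4], [v_2,v_5], [v_4,v_5]

Hence C_0 ≅ Z^6, C_1 ≅ Z^4.

The boundary map ∂_1: C_1 → C_0 sends each edge [p,q] (with p < q) to q − p. For instance
  ∂[v_4,v_5] = [v_5] − [v_4].
This gives a 6×4 integer matrix of rank 3; reducing to Smith normal form yields diagonal entries (1,1,1).

From H_k ≅ ker(∂_k) / im(∂_{k+1}) we obtain:

  H_1: rank ker ∂_1 − rank ∂_2 = (4 − 3) − 0 = 1, and there is no ∂_2, so H_1 = Z.

H_1 = Z.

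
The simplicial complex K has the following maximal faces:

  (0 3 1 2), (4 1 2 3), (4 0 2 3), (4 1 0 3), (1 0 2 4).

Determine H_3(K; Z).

H_3 ≅ Z.

Take the total order 0 < 1 < 2 < 3 < 4 on the vertex set. Then K (dimension 3) consists of the simplices:

  0-simplices (5): [0], [1], [2], [3], [4]
  1-simplices (10): [0,1], [0,2], [0,3], [0,4], [1,2], [1,3], [1,4], [2,3], [2,4], [3,4]
  2-simplices (10): [0,1,2], [0,1,3], [0,1,4], [0,2,3], [0,2,4], [0,3,4], [1,2,3], [1,2,4], [1,3,4], [2,3,4]
  3-simplices (5): [0,1,2,3], [0,1,2,4], [0,1,3,4], [0,2,3,4], [1,2,3,4]

giving chain groups C_0 ≅ Z^5, C_1 ≅ Z^10, C_2 ≅ Z^10, C_3 ≅ Z^5.

The boundary map ∂_1: C_1 → C_0 maps an edge to its endpoints' difference, ∂[p,q] = q − p. For instance
  ∂[0,3] = [3] − [0].
This gives a 5×10 integer matrix of rank 4; reducing to Smith normal form yields diagonal entries (1,1,1,1).

The boundary map ∂_2: C_2 → C_1 acts by ∂[p,q,r] = [q,r] − [p,r] + [p,q]. For instance
  ∂[1,2,4] = [2,4] − [1,4] + [1,2],
  ∂[0,1,4] = [1,4] − [0,4] + [0,1].
This gives a 10×10 integer matrix of rank 6; reducing to Smith normal form yields diagonal entries (1,1,1,1,1,1).

∂_3: C_3 → C_2 sends each 3-simplex σ to the alternating sum Σ_i (−1)^i (σ with its i-th vertex removed). For instance
  ∂[0,1,3,4] = [1,3,4] − [0,3,4] + [0,1,4] − [0,1,3],
  ∂[1,2,3,4] = [2,3,4] − [1,3,4] + [1,2,4] − [1,2,3].
As a 10×5 matrix over Z this has rank 4, with invariant factors (1,1,1,1).

Now H_k = ker ∂_k / im ∂_{k+1}, so:

  H_3: rank ker ∂_3 − rank ∂_4 = (5 − 4) − 0 = 1, and there is no ∂_4, so H_3 ≅ Z.

(K is a triangulation of the 3-sphere S^3.)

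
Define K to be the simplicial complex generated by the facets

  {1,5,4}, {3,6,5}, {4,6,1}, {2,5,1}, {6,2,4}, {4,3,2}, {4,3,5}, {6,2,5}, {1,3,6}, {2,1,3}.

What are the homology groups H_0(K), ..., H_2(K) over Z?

We work with the vertex ordering 1 < 2 < 3 < 4 < 5 < 6. The simplices of K, each written with vertices in increasing order, are:

  0-simplices (6): [1], [2], [3], [4], [5], [6]
  1-simplices (15): [1,2], [1,3], [1,4], [1,5], [1,6], [2,3], [2,4], [2,5], [2,6], [3,4], [3,5], [3,6], [4,5], [4,6], [5,6]
  2-simplices (10): [1,2,3], [1,2,5], [1,3,6], [1,4,5], [1,4,6], [2,3,4], [2,4,6], [2,5,6], [3,4,5], [3,5,6]

giving chain groups C_0 ≅ Z^6, C_1 ≅ Z^15, C_2 ≅ Z^10.

Boundary ∂_1: C_1 → C_0 is given by ∂[p,q] = [q] − [p].
This gives a 6×15 integer matrix of rank 5; reducing to Smith normal form yields diagonal entries (1,1,1,1,1).

The boundary map ∂_2: C_2 → C_1 maps a triangle to the signed sum of its edges. For instance
  ∂[1,2,3] = [2,3] − [1,3] + [1,2],
  ∂[1,3,6] = [3,6] − [1,6] + [1,3].
As a 15×10 matrix over Z this has rank 10, with invariant factors (1,1,1,1,1,1,1,1,1,2).

From H_k ≅ ker(∂_k) / im(∂_{k+1}) we obtain:

  H_0: rank C_0 − rank ∂_1 = 6 − 5 = 1, and the invariant factors of ∂_1 are all 1, so H_0 = Z.
  H_1: rank ker ∂_1 − rank ∂_2 = (15 − 5) − 10 = 0, and ∂_2 has invariant factor 2 > 1, so H_1 = Z_2.
  H_2: rank ker ∂_2 − rank ∂_3 = (10 − 10) − 0 = 0, and there is no ∂_3, so H_2 = 0.

(K is a triangulation of the real projective plane RP^2.)

H_0 = Z,  H_1 = Z_2,  H_2 = 0.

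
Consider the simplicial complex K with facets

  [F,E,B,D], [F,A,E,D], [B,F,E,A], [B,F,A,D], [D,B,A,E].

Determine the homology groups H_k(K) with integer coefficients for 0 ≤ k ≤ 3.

H_0 = Z,  H_1 = 0,  H_2 = 0,  H_3 = Z.

We work with the vertex ordering A < B < D < E < F. The simplices of K, each written with vertices in increasing order, are:

  0-simplices (5): A, B, D, E, F
  1-simplices (10): AB, AD, AE, AF, BD, BE, BF, DE, DF, EF
  2-simplices (10): ABD, ABE, ABF, ADE, ADF, AEF, BDE, BDF, BEF, DEF
  3-simplices (5): ABDE, ABDF, ABEF, ADEF, BDEF

Hence C_0 ≅ Z^5, C_1 ≅ Z^10, C_2 ≅ Z^10, C_3 ≅ Z^5.

The boundary map ∂_1: C_1 → C_0 maps an edge to its endpoints' difference, ∂[p,q] = q − p.
The resulting 5×10 matrix has rank 4, and its Smith normal form has invariant factors (1,1,1,1).

Boundary ∂_2: C_2 → C_1 sends each 2-simplex [p,q,r] to [q,r] − [p,r] + [p,q]. For instance
  ∂ABE = BE − AE + AB,
  ∂BDF = DF − BF + BD.
The 10×10 boundary matrix has rank 6 and Smith normal form diag(1,1,1,1,1,1).

The boundary map ∂_3: C_3 → C_2 sends each 3-simplex σ to the alternating sum Σ_i (−1)^i (σ with its i-th vertex removed). For instance
  ∂BDEF = DEF − BEF + BDF − BDE,
  ∂ABEF = BEF − AEF + ABF − ABE.
The 10×5 boundary matrix has rank 4 and Smith normal form diag(1,1,1,1).

Now H_k = ker ∂_k / im ∂_{k+1}, so:

  H_0: rank C_0 − rank ∂_1 = 5 − 4 = 1, and the invariant factors of ∂_1 are all 1, so H_0 ≅ Z.
  H_1: rank ker ∂_1 − rank ∂_2 = (10 − 4) − 6 = 0, and the invariant factors of ∂_2 are all 1, so H_1 ≅ 0.
  H_2: rank ker ∂_2 − rank ∂_3 = (10 − 6) − 4 = 0, and the invariant factors of ∂_3 are all 1, so H_2 ≅ 0.
  H_3: rank ker ∂_3 − rank ∂_4 = (5 − 4) − 0 = 1, and there is no ∂_4, so H_3 ≅ Z.

As a check, the Euler characteristic is 5 − 10 + 10 − 5 = 0, which agrees with 1 − 0 + 0 − 1 = 0.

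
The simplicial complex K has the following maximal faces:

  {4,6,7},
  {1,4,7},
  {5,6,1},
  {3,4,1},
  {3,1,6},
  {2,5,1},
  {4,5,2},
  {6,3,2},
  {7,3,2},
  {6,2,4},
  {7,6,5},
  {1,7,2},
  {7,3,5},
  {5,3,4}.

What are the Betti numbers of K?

We work with the vertex ordering 1 < 2 < 3 < 4 < 5 < 6 < 7. The simplices of K, each written with vertices in increasing order, are:

  0-simplices (7): [1], [2], [3], [4], [5], [6], [7]
  1-simplices (21): [1,2], [1,3], [1,4], [1,5], [1,6], [1,7], [2,3], [2,4], [2,5], [2,6], [2,7], [3,4], [3,5], [3,6], [3,7], [4,5], [4,6], [4,7], [5,6], [5,7], [6,7]
  2-simplices (14): [1,2,5], [1,2,7], [1,3,4], [1,3,6], [1,4,7], [1,5,6], [2,3,6], [2,3,7], [2,4,5], [2,4,6], [3,4,5], [3,5,7], [4,6,7], [5,6,7]

giving chain groups C_0 ≅ Z^7, C_1 ≅ Z^21, C_2 ≅ Z^14.

The boundary map ∂_1: C_1 → C_0 sends each edge [p,q] (with p < q) to q − p.
As a 7×21 matrix over Z this has rank 6, with invariant factors (1,1,1,1,1,1).

∂_2: C_2 → C_1 sends each 2-simplex [p,q,r] to [q,r] − [p,r] + [p,q]. For instance
  ∂[4,6,7] = [6,7] − [4,7] + [4,6],
  ∂[1,3,6] = [3,6] − [1,6] + [1,3].
This gives a 21×14 integer matrix of rank 13; reducing to Smith normal form yields diagonal entries (1,1,1,1,1,1,1,1,1,1,1,1,1).

From H_k ≅ ker(∂_k) / im(∂_{k+1}) we obtain:

  H_0: rank C_0 − rank ∂_1 = 7 − 6 = 1, and the invariant factors of ∂_1 are all 1, so H_0 = Z.
  H_1: rank ker ∂_1 − rank ∂_2 = (21 − 6) − 13 = 2, and the invariant factors of ∂_2 are all 1, so H_1 = Z^2.
  H_2: rank ker ∂_2 − rank ∂_3 = (14 − 13) − 0 = 1, and there is no ∂_3, so H_2 = Z.

(K is a triangulation of the torus T^2.)

Hence the Betti numbers are b_0 = 1, b_1 = 2, b_2 = 1.

b_0 = 1, b_1 = 2, b_2 = 1.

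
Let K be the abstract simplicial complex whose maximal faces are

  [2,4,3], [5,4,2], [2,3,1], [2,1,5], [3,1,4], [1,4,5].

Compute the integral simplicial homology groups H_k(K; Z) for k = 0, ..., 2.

H_0 ≅ Z,  H_1 = 0,  H_2 ≅ Z.

Take the total order 1 < 2 < 3 < 4 < 5 on the vertex set. Then K (dimension 2) consists of the simplices:

  0-simplices (5): [1], [2], [3], [4], [5]
  1-simplices (9): [1,2], [1,3], [1,4], [1,5], [2,3], [2,4], [2,5], [3,4], [4,5]
  2-simplices (6): [1,2,3], [1,2,5], [1,3,4], [1,4,5], [2,3,4], [2,4,5]

so the chain groups are C_0 ≅ Z^5, C_1 ≅ Z^9, C_2 ≅ Z^6.

The boundary map ∂_1: C_1 → C_0 maps an edge to its endpoints' difference, ∂[p,q] = q − p. For instance
  ∂[2,5] = [5] − [2].
The 5×9 boundary matrix has rank 4 and Smith normal form diag(1,1,1,1).

The boundary map ∂_2: C_2 → C_1 acts by ∂[p,q,r] = [q,r] − [p,r] + [p,q]. For instance
  ∂[1,4,5] = [4,5] − [1,5] + [1,4],
  ∂[2,3,4] = [3,4] − [2,4] + [2,3].
The resulting 9×6 matrix has rank 5, and its Smith normal form has invariant factors (1,1,1,1,1).

Now H_k = ker ∂_k / im ∂_{k+1}, so:

  H_0: rank C_0 − rank ∂_1 = 5 − 4 = 1, and the invariant factors of ∂_1 are all 1, so H_0 ≅ Z.
  H_1: rank ker ∂_1 − rank ∂_2 = (9 − 4) − 5 = 0, and the invariant factors of ∂_2 are all 1, so H_1 ≅ 0.
  H_2: rank ker ∂_2 − rank ∂_3 = (6 − 5) − 0 = 1, and there is no ∂_3, so H_2 ≅ Z.

As a check, the Euler characteristic is 5 − 9 + 6 = 2, which agrees with 1 − 0 + 1 = 2.
(K is a triangulation of the 2-sphere S^2.)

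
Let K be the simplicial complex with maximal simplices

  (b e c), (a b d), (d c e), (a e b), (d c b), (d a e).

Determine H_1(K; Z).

H_1 ≅ 0.

K has 5 vertices, 9 edges, 6 triangles.
rank ∂_1 = 4, rank ∂_2 = 5 ⇒ b_1 = 9 − 4 − 5 = 0; all invariant factors of ∂_2 are 1 so no torsion. So H_1 ≅ 0.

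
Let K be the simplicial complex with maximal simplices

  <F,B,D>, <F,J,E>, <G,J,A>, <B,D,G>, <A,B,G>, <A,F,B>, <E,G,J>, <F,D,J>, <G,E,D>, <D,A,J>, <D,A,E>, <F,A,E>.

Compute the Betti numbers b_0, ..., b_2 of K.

b_0 = 1, b_1 = 0, b_2 = 0.

We work with the vertex ordering A < B < D < E < F < G < J. The simplices of K, each written with vertices in increasing order, are:

  0-simplices (7): A, B, D, E, F, G, J
  1-simplices (18): AB, AD, AE, AF, AG, AJ, BD, BF, BG, DE, DF, DG, DJ, EF, EG, EJ, FJ, GJ
  2-simplices (12): ABF, ABG, ADE, ADJ, AEF, AGJ, BDF, BDG, DEG, DFJ, EFJ, EGJ

Hence C_0 ≅ Z^7, C_1 ≅ Z^18, C_2 ≅ Z^12.

Boundary ∂_1: C_1 → C_0 is given by ∂[p,q] = [q] − [p].
The 7×18 boundary matrix has rank 6 and Smith normal form diag(1,1,1,1,1,1).

Boundary ∂_2: C_2 → C_1 acts by ∂[p,q,r] = [q,r] − [p,r] + [p,q]. For instance
  ∂ABF = BF − AF + AB,
  ∂AEF = EF − AF + AE.
The 18×12 boundary matrix has rank 12 and Smith normal form diag(1,1,1,1,1,1,1,1,1,1,1,2).

Now H_k = ker ∂_k / im ∂_{k+1}, so:

  H_0: rank C_0 − rank ∂_1 = 7 − 6 = 1, and the invariant factors of ∂_1 are all 1, so H_0 = Z.
  H_1: rank ker ∂_1 − rank ∂_2 = (18 − 6) − 12 = 0, and ∂_2 has invariant factor 2 > 1, so H_1 = Z/2.
  H_2: rank ker ∂_2 − rank ∂_3 = (12 − 12) − 0 = 0, and there is no ∂_3, so H_2 = 0.

As a check, the Euler characteristic is 7 − 18 + 12 = 1, which agrees with 1 − 0 + 0 = 1.

Hence the Betti numbers are b_0 = 1, b_1 = 0, b_2 = 0.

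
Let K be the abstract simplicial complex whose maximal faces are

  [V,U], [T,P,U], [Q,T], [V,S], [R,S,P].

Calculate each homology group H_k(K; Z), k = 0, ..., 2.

H_0 ≅ Z,  H_1 ≅ Z,  H_2 = 0.

We work with the vertex ordering P < Q < R < S < T < U < V. The simplices of K, each written with vertices in increasing order, are:

  0-simplices (7): P, Q, R, S, T, U, V
  1-simplices (9): PR, PS, PT, PU, QT, RS, SV, TU, UV
  2-simplices (2): PRS, PTU

so the chain groups are C_0 ≅ Z^7, C_1 ≅ Z^9, C_2 ≅ Z^2.

∂_1: C_1 → C_0 sends each edge [p,q] (with p < q) to q − p.
The 7×9 boundary matrix has rank 6 and Smith normal form diag(1,1,1,1,1,1).

The boundary map ∂_2: C_2 → C_1 sends each 2-simplex [p,q,r] to [q,r] − [p,r] + [p,q]. For instance
  ∂PRS = RS − PS + PR,
  ∂PTU = TU − PU + PT.
The 9×2 boundary matrix has rank 2 and Smith normal form diag(1,1).

Now H_k = ker ∂_k / im ∂_{k+1}, so:

  H_0: rank C_0 − rank ∂_1 = 7 − 6 = 1, and the invariant factors of ∂_1 are all 1, so H_0 = Z.
  H_1: rank ker ∂_1 − rank ∂_2 = (9 − 6) − 2 = 1, and the invariant factors of ∂_2 are all 1, so H_1 = Z.
  H_2: rank ker ∂_2 − rank ∂_3 = (2 − 2) − 0 = 0, and there is no ∂_3, so H_2 = 0.

As a check, the Euler characteristic is 7 − 9 + 2 = 0, which agrees with 1 − 1 + 0 = 0.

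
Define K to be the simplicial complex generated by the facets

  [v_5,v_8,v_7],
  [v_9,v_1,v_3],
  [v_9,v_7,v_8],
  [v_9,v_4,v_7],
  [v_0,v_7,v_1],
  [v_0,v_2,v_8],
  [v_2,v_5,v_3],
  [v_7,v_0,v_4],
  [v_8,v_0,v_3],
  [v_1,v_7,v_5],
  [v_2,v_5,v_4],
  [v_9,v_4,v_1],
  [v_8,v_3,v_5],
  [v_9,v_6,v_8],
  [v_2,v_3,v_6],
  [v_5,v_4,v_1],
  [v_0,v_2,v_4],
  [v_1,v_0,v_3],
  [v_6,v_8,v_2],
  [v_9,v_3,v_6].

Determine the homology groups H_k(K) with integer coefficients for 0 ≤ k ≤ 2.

H_0 = Z,  H_1 = Z ⊕ Z/2Z,  H_2 = 0.

We work with the vertex ordering v_0 < v_1 < v_2 < v_3 < v_4 < v_5 < v_6 < v_7 < v_8 < v_9. The simplices of K, each written with vertices in increasing order, are:

  0-simplices (10): [v_0], [v_1], [v_2], [v_3], [v_4], [v_5], [v_6], [v_7], [v_8], [v_9]
  1-simplices (30): (30 of them)
  2-simplices (20): (20 of them)

Hence C_0 ≅ Z^10, C_1 ≅ Z^30, C_2 ≅ Z^20.

The boundary map ∂_1: C_1 → C_0 is given by ∂[p,q] = [q] − [p]. For instance
  ∂[v_1,v_4] = [v_4] − [v_1].
As a 10×30 matrix over Z this has rank 9, with invariant factors (1,1,1,1,1,1,1,1,1).

∂_2: C_2 → C_1 acts by ∂[p,q,r] = [q,r] − [p,r] + [p,q]. For instance
  ∂[v_4,v_7,v_9] = [v_7,v_9] − [v_4,v_9] + [v_4,v_7],
  ∂[v_0,v_4,v_7] = [v_4,v_7] − [v_0,v_7] + [v_0,v_4].
The resulting 30×20 matrix has rank 20, and its Smith normal form has invariant factors (1,1,1,1,1,1,1,1,1,1,1,1,1,1,1,1,1,1,1,2).

Now H_k = ker ∂_k / im ∂_{k+1}, so:

  H_0: rank C_0 − rank ∂_1 = 10 − 9 = 1, and the invariant factors of ∂_1 are all 1, so H_0 ≅ Z.
  H_1: rank ker ∂_1 − rank ∂_2 = (30 − 9) − 20 = 1, and ∂_2 has invariant factor 2 > 1, so H_1 ≅ Z ⊕ Z/2Z.
  H_2: rank ker ∂_2 − rank ∂_3 = (20 − 20) − 0 = 0, and there is no ∂_3, so H_2 ≅ 0.

As a check, the Euler characteristic is 10 − 30 + 20 = 0, which agrees with 1 − 1 + 0 = 0.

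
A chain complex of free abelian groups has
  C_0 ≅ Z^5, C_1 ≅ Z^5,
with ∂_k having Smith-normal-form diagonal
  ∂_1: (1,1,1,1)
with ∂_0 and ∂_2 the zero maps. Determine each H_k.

H_0 ≅ Z,  H_1 ≅ Z.

H_0: b_0 = 5 − 0 − 4 = 1; torsion from ∂_1 factors > 1: none. So H_0 ≅ Z.
H_1: b_1 = 5 − 4 − 0 = 1; torsion from ∂_2 factors > 1: none. So H_1 ≅ Z.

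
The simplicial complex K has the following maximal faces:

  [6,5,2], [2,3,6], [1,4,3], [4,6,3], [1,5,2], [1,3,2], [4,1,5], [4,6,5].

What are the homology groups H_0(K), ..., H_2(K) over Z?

H_0 = Z,  H_1 = 0,  H_2 = Z.

K has 6 vertices, 12 edges, 8 triangles.
rank ∂_0 = 0, rank ∂_1 = 5 ⇒ b_0 = 6 − 0 − 5 = 1; all invariant factors of ∂_1 are 1 so no torsion. So H_0 = Z.
rank ∂_1 = 5, rank ∂_2 = 7 ⇒ b_1 = 12 − 5 − 7 = 0; all invariant factors of ∂_2 are 1 so no torsion. So H_1 = 0.
rank ∂_2 = 7, rank ∂_3 = 0 ⇒ b_2 = 8 − 7 − 0 = 1. So H_2 = Z.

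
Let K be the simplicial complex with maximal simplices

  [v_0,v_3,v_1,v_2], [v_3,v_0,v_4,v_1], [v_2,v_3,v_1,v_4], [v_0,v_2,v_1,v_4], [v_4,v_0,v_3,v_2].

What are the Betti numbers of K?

Order the vertices as v_0 < v_1 < v_2 < v_3 < v_4. Listing each simplex with vertices in this order, K has dimension 3 with simplices:

  0-simplices (5): [v_0], [v_1], [v_2], [v_3], [v_4]
  1-simplices (10): [v_0,v_1], [v_0,v_2], [v_0,v_3], [v_0,v_4], [v_1,v_2], [v_1,v_3], [v_1,v_4], [v_2,v_3], [v_2,v_4], [v_3,v_4]
  2-simplices (10): [v_0,v_1,v_2], [v_0,v_1,v_3], [v_0,v_1,v_4], [v_0,v_2,v_3], [v_0,v_2,v_4], [v_0,v_3,v_4], [v_1,v_2,v_3], [v_1,v_2,v_4], [v_1,v_3,v_4], [v_2,v_3,v_4]
  3-simplices (5): [v_0,v_1,v_2,v_3], [v_0,v_1,v_2,v_4], [v_0,v_1,v_3,v_4], [v_0,v_2,v_3,v_4], [v_1,v_2,v_3,v_4]

giving chain groups C_0 ≅ Z^5, C_1 ≅ Z^10, C_2 ≅ Z^10, C_3 ≅ Z^5.

The boundary map ∂_1: C_1 → C_0 sends each edge [p,q] (with p < q) to q − p. For instance
  ∂[v_3,v_4] = [v_4] − [v_3].
This gives a 5×10 integer matrix of rank 4; reducing to Smith normal form yields diagonal entries (1,1,1,1).

Boundary ∂_2: C_2 → C_1 maps a triangle to the signed sum of its edges. For instance
  ∂[v_0,v_1,v_4] = [v_1,v_4] − [v_0,v_4] + [v_0,v_1],
  ∂[v_1,v_2,v_4] = [v_2,v_4] − [v_1,v_4] + [v_1,v_2].
As a 10×10 matrix over Z this has rank 6, with invariant factors (1,1,1,1,1,1).

Boundary ∂_3: C_3 → C_2 sends each 3-simplex σ to the alternating sum Σ_i (−1)^i (σ with its i-th vertex removed). For instance
  ∂[v_0,v_1,v_2,v_4] = [v_1,v_2,v_4] − [v_0,v_2,v_4] + [v_0,v_1,v_4] − [v_0,v_1,v_2],
  ∂[v_0,v_2,v_3,v_4] = [v_2,v_3,v_4] − [v_0,v_3,v_4] + [v_0,v_2,v_4] − [v_0,v_2,v_3].
The 10×5 boundary matrix has rank 4 and Smith normal form diag(1,1,1,1).

From H_k ≅ ker(∂_k) / im(∂_{k+1}) we obtain:

  H_0: rank C_0 − rank ∂_1 = 5 − 4 = 1, and the invariant factors of ∂_1 are all 1, so H_0 = Z.
  H_1: rank ker ∂_1 − rank ∂_2 = (10 − 4) − 6 = 0, and the invariant factors of ∂_2 are all 1, so H_1 = 0.
  H_2: rank ker ∂_2 − rank ∂_3 = (10 − 6) − 4 = 0, and the invariant factors of ∂_3 are all 1, so H_2 = 0.
  H_3: rank ker ∂_3 − rank ∂_4 = (5 − 4) − 0 = 1, and there is no ∂_4, so H_3 = Z.

As a check, the Euler characteristic is 5 − 10 + 10 − 5 = 0, which agrees with 1 − 0 + 0 − 1 = 0.
(K is a triangulation of the 3-sphere S^3.)

Hence the Betti numbers are b_0 = 1, b_1 = 0, b_2 = 0, b_3 = 1.

b_0 = 1, b_1 = 0, b_2 = 0, b_3 = 1.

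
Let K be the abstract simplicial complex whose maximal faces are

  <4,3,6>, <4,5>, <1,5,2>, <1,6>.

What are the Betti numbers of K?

K has 6 vertices, 8 edges, 2 triangles.
rank ∂_0 = 0, rank ∂_1 = 5 ⇒ b_0 = 6 − 0 − 5 = 1; all invariant factors of ∂_1 are 1 so no torsion. So H_0 = Z.
rank ∂_1 = 5, rank ∂_2 = 2 ⇒ b_1 = 8 − 5 − 2 = 1; all invariant factors of ∂_2 are 1 so no torsion. So H_1 = Z.
rank ∂_2 = 2, rank ∂_3 = 0 ⇒ b_2 = 2 − 2 − 0 = 0. So H_2 = 0.

b_0 = 1, b_1 = 1, b_2 = 0.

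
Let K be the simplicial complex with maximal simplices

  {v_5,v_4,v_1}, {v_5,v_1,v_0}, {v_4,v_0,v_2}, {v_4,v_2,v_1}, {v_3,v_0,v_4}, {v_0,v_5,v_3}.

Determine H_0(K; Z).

H_0 = Z.

Take the total order v_0 < v_1 < v_2 < v_3 < v_4 < v_5 on the vertex set. Then K (dimension 2) consists of the simplices:

  0-simplices (6): [v_0], [v_1], [v_2], [v_3], [v_4], [v_5]
  1-simplices (12): [v_0,v_1], [v_0,v_2], [v_0,v_3], [v_0,v_4], [v_0,v_5], [v_1,v_2], [v_1,v_4], [v_1,v_5], [v_2,v_4], [v_3,v_4], [v_3,v_5], [v_4,v_5]
  2-simplices (6): [v_0,v_1,v_5], [v_0,v_2,v_4], [v_0,v_3,v_4], [v_0,v_3,v_5], [v_1,v_2,v_4], [v_1,v_4,v_5]

giving chain groups C_0 ≅ Z^6, C_1 ≅ Z^12, C_2 ≅ Z^6.

Boundary ∂_1: C_1 → C_0 sends each edge [p,q] (with p < q) to q − p. For instance
  ∂[v_2,v_4] = [v_4] − [v_2].
This gives a 6×12 integer matrix of rank 5; reducing to Smith normal form yields diagonal entries (1,1,1,1,1).

The boundary map ∂_2: C_2 → C_1 maps a triangle to the signed sum of its edges. For instance
  ∂[v_1,v_2,v_4] = [v_2,v_4] − [v_1,v_4] + [v_1,v_2],
  ∂[v_0,v_3,v_4] = [v_3,v_4] − [v_0,v_4] + [v_0,v_3].
As a 12×6 matrix over Z this has rank 6, with invariant factors (1,1,1,1,1,1).

Reading off H_k = ker ∂_k / im ∂_{k+1}:

  H_0: rank C_0 − rank ∂_1 = 6 − 5 = 1, and the invariant factors of ∂_1 are all 1, so H_0 = Z.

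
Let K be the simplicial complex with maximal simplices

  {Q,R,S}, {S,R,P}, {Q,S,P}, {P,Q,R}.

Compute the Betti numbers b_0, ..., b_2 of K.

b_0 = 1, b_1 = 0, b_2 = 1.

K has 4 vertices, 6 edges, 4 triangles.
rank ∂_0 = 0, rank ∂_1 = 3 ⇒ b_0 = 4 − 0 − 3 = 1; all invariant factors of ∂_1 are 1 so no torsion. So H_0 = Z.
rank ∂_1 = 3, rank ∂_2 = 3 ⇒ b_1 = 6 − 3 − 3 = 0; all invariant factors of ∂_2 are 1 so no torsion. So H_1 = 0.
rank ∂_2 = 3, rank ∂_3 = 0 ⇒ b_2 = 4 − 3 − 0 = 1. So H_2 = Z.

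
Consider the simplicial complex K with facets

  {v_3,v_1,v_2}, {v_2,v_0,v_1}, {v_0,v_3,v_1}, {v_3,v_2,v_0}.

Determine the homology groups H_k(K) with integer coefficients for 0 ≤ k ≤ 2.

H_0 ≅ Z,  H_1 = 0,  H_2 ≅ Z.

We work with the vertex ordering v_0 < v_1 < v_2 < v_3. The simplices of K, each written with vertices in increasing order, are:

  0-simplices (4): [v_0], [v_1], [v_2], [v_3]
  1-simplices (6): [v_0,v_1], [v_0,v_2], [v_0,v_3], [v_1,v_2], [v_1,v_3], [v_2,v_3]
  2-simplices (4): [v_0,v_1,v_2], [v_0,v_1,v_3], [v_0,v_2,v_3], [v_1,v_2,v_3]

Hence C_0 ≅ Z^4, C_1 ≅ Z^6, C_2 ≅ Z^4.

Boundary ∂_1: C_1 → C_0 maps an edge to its endpoints' difference, ∂[p,q] = q − p.
As a 4×6 matrix over Z this has rank 3, with invariant factors (1,1,1).

Boundary ∂_2: C_2 → C_1 maps a triangle to the signed sum of its edges. For instance
  ∂[v_0,v_1,v_3] = [v_1,v_3] − [v_0,v_3] + [v_0,v_1],
  ∂[v_1,v_2,v_3] = [v_2,v_3] − [v_1,v_3] + [v_1,v_2].
As a 6×4 matrix over Z this has rank 3, with invariant factors (1,1,1).

Now H_k = ker ∂_k / im ∂_{k+1}, so:

  H_0: rank C_0 − rank ∂_1 = 4 − 3 = 1, and the invariant factors of ∂_1 are all 1, so H_0 = Z.
  H_1: rank ker ∂_1 − rank ∂_2 = (6 − 3) − 3 = 0, and the invariant factors of ∂_2 are all 1, so H_1 = 0.
  H_2: rank ker ∂_2 − rank ∂_3 = (4 − 3) − 0 = 1, and there is no ∂_3, so H_2 = Z.

(K is a triangulation of the 2-sphere S^2.)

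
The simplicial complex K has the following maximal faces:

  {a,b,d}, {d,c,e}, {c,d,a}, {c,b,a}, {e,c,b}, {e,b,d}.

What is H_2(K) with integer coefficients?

H_2 = Z.

Order the vertices as a < b < c < d < e. Listing each simplex with vertices in this order, K has dimension 2 with simplices:

  0-simplices (5): a, b, c, d, e
  1-simplices (9): ab, ac, ad, bc, bd, be, cd, ce, de
  2-simplices (6): abc, abd, acd, bce, bde, cde

so the chain groups are C_0 ≅ Z^5, C_1 ≅ Z^9, C_2 ≅ Z^6.

∂_1: C_1 → C_0 maps an edge to its endpoints' difference, ∂[p,q] = q − p. For instance
  ∂ac = c − a.
This gives a 5×9 integer matrix of rank 4; reducing to Smith normal form yields diagonal entries (1,1,1,1).

The boundary map ∂_2: C_2 → C_1 acts by ∂[p,q,r] = [q,r] − [p,r] + [p,q]. For instance
  ∂abd = bd − ad + ab,
  ∂acd = cd − ad + ac.
The 9×6 boundary matrix has rank 5 and Smith normal form diag(1,1,1,1,1).

Now H_k = ker ∂_k / im ∂_{k+1}, so:

  H_2: rank ker ∂_2 − rank ∂_3 = (6 − 5) − 0 = 1, and there is no ∂_3, so H_2 = Z.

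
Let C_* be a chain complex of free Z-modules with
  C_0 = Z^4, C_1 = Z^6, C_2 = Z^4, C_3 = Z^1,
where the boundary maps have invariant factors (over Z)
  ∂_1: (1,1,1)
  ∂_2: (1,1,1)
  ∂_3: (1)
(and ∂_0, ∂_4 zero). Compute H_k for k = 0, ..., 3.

H_0 ≅ Z,  H_1 = 0,  H_2 = 0,  H_3 = 0.

H_0: b_0 = 4 − 0 − 3 = 1; torsion from ∂_1 factors > 1: none. So H_0 ≅ Z.
H_1: b_1 = 6 − 3 − 3 = 0; torsion from ∂_2 factors > 1: none. So H_1 ≅ 0.
H_2: b_2 = 4 − 3 − 1 = 0; torsion from ∂_3 factors > 1: none. So H_2 ≅ 0.
H_3: b_3 = 1 − 1 − 0 = 0; torsion from ∂_4 factors > 1: none. So H_3 ≅ 0.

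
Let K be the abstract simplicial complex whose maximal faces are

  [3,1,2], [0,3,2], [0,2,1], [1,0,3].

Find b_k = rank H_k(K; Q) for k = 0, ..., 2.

b_0 = 1, b_1 = 0, b_2 = 1.

Order the vertices as 0 < 1 < 2 < 3. Listing each simplex with vertices in this order, K has dimension 2 with simplices:

  0-simplices (4): [0], [1], [2], [3]
  1-simplices (6): [0,1], [0,2], [0,3], [1,2], [1,3], [2,3]
  2-simplices (4): [0,1,2], [0,1,3], [0,2,3], [1,2,3]

Hence C_0 ≅ Z^4, C_1 ≅ Z^6, C_2 ≅ Z^4.

The boundary map ∂_1: C_1 → C_0 is given by ∂[p,q] = [q] − [p]. For instance
  ∂[0,3] = [3] − [0].
This gives a 4×6 integer matrix of rank 3; reducing to Smith normal form yields diagonal entries (1,1,1).

The boundary map ∂_2: C_2 → C_1 sends each 2-simplex [p,q,r] to [q,r] − [p,r] + [p,q]. For instance
  ∂[0,1,3] = [1,3] − [0,3] + [0,1],
  ∂[1,2,3] = [2,3] − [1,3] + [1,2].
As a 6×4 matrix over Z this has rank 3, with invariant factors (1,1,1).

Reading off H_k = ker ∂_k / im ∂_{k+1}:

  H_0: rank C_0 − rank ∂_1 = 4 − 3 = 1, and the invariant factors of ∂_1 are all 1, so H_0 = Z.
  H_1: rank ker ∂_1 − rank ∂_2 = (6 − 3) − 3 = 0, and the invariant factors of ∂_2 are all 1, so H_1 = 0.
  H_2: rank ker ∂_2 − rank ∂_3 = (4 − 3) − 0 = 1, and there is no ∂_3, so H_2 = Z.

As a check, the Euler characteristic is 4 − 6 + 4 = 2, which agrees with 1 − 0 + 1 = 2.

Hence the Betti numbers are b_0 = 1, b_1 = 0, b_2 = 1.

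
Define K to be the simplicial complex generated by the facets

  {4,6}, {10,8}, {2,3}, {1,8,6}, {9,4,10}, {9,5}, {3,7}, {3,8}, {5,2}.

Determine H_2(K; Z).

H_2 = 0.

We work with the vertex ordering 1 < 2 < 3 < 4 < 5 < 6 < 7 < 8 < 9 < 10. The simplices of K, each written with vertices in increasing order, are:

  0-simplices (10): [1], [2], [3], [4], [5], [6], [7], [8], [9], [10]
  1-simplices (13): [1,6], [1,8], [2,3], [2,5], [3,7], [3,8], [4,6], [4,9], [4,10], [5,9], [6,8], [8,10], [9,10]
  2-simplices (2): [1,6,8], [4,9,10]

so the chain groups are C_0 ≅ Z^10, C_1 ≅ Z^13, C_2 ≅ Z^2.

The boundary map ∂_1: C_1 → C_0 maps an edge to its endpoints' difference, ∂[p,q] = q − p.
This gives a 10×13 integer matrix of rank 9; reducing to Smith normal form yields diagonal entries (1,1,1,1,1,1,1,1,1).

∂_2: C_2 → C_1 maps a triangle to the signed sum of its edges. For instance
  ∂[1,6,8] = [6,8] − [1,8] + [1,6],
  ∂[4,9,10] = [9,10] − [4,10] + [4,9].
As a 13×2 matrix over Z this has rank 2, with invariant factors (1,1).

From H_k ≅ ker(∂_k) / im(∂_{k+1}) we obtain:

  H_2: rank ker ∂_2 − rank ∂_3 = (2 − 2) − 0 = 0, and there is no ∂_3, so H_2 ≅ 0.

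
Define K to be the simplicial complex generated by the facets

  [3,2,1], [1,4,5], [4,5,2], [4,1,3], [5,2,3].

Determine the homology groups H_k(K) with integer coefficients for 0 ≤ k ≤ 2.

H_0 ≅ Z,  H_1 ≅ Z,  H_2 = 0.

Fix the vertex order 1 < 2 < 3 < 4 < 5 and write every simplex with vertices in increasing order. Then dim K = 2 and the simplices of K are:

  0-simplices (5): [1], [2], [3], [4], [5]
  1-simplices (10): [1,2], [1,3], [1,4], [1,5], [2,3], [2,4], [2,5], [3,4], [3,5], [4,5]
  2-simplices (5): [1,2,3], [1,3,4], [1,4,5], [2,3,5], [2,4,5]

Hence C_0 ≅ Z^5, C_1 ≅ Z^10, C_2 ≅ Z^5.

Boundary ∂_1: C_1 → C_0 maps an edge to its endpoints' difference, ∂[p,q] = q − p.
The 5×10 boundary matrix has rank 4 and Smith normal form diag(1,1,1,1).

The boundary map ∂_2: C_2 → C_1 sends each 2-simplex [p,q,r] to [q,r] − [p,r] + [p,q]. For instance
  ∂[1,4,5] = [4,5] − [1,5] + [1,4],
  ∂[2,3,5] = [3,5] − [2,5] + [2,3].
This gives a 10×5 integer matrix of rank 5; reducing to Smith normal form yields diagonal entries (1,1,1,1,1).

Reading off H_k = ker ∂_k / im ∂_{k+1}:

  H_0: rank C_0 − rank ∂_1 = 5 − 4 = 1, and the invariant factors of ∂_1 are all 1, so H_0 = Z.
  H_1: rank ker ∂_1 − rank ∂_2 = (10 − 4) − 5 = 1, and the invariant factors of ∂_2 are all 1, so H_1 = Z.
  H_2: rank ker ∂_2 − rank ∂_3 = (5 − 5) − 0 = 0, and there is no ∂_3, so H_2 = 0.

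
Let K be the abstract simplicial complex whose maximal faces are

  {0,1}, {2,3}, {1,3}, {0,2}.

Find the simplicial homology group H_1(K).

We work with the vertex ordering 0 < 1 < 2 < 3. The simplices of K, each written with vertices in increasing order, are:

  0-simplices (4): [0], [1], [2], [3]
  1-simplices (4): [0,1], [0,2], [1,3], [2,3]

giving chain groups C_0 ≅ Z^4, C_1 ≅ Z^4.

∂_1: C_1 → C_0 is given by ∂[p,q] = [q] − [p]. For instance
  ∂[0,1] = [1] − [0].
The 4×4 boundary matrix has rank 3 and Smith normal form diag(1,1,1).

Computing H_k = (kernel of ∂_k) / (image of ∂_{k+1}):

  H_1: rank ker ∂_1 − rank ∂_2 = (4 − 3) − 0 = 1, and there is no ∂_2, so H_1 ≅ Z.

H_1 = Z.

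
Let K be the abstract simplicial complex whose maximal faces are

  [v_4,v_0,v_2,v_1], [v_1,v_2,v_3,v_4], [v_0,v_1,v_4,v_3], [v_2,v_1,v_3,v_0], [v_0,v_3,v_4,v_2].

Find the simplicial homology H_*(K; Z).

Fix the vertex order v_0 < v_1 < v_2 < v_3 < v_4 and write every simplex with vertices in increasing order. Then dim K = 3 and the simplices of K are:

  0-simplices (5): [v_0], [v_1], [v_2], [v_3], [v_4]
  1-simplices (10): [v_0,v_1], [v_0,v_2], [v_0,v_3], [v_0,v_4], [v_1,v_2], [v_1,v_3], [v_1,v_4], [v_2,v_3], [v_2,v_4], [v_3,v_4]
  2-simplices (10): [v_0,v_1,v_2], [v_0,v_1,v_3], [v_0,v_1,v_4], [v_0,v_2,v_3], [v_0,v_2,v_4], [v_0,v_3,v_4], [v_1,v_2,v_3], [v_1,v_2,v_4], [v_1,v_3,v_4], [v_2,v_3,v_4]
  3-simplices (5): [v_0,v_1,v_2,v_3], [v_0,v_1,v_2,v_4], [v_0,v_1,v_3,v_4], [v_0,v_2,v_3,v_4], [v_1,v_2,v_3,v_4]

so the chain groups are C_0 ≅ Z^5, C_1 ≅ Z^10, C_2 ≅ Z^10, C_3 ≅ Z^5.

∂_1: C_1 → C_0 maps an edge to its endpoints' difference, ∂[p,q] = q − p. For instance
  ∂[v_0,v_3] = [v_3] − [v_0].
This gives a 5×10 integer matrix of rank 4; reducing to Smith normal form yields diagonal entries (1,1,1,1).

Boundary ∂_2: C_2 → C_1 acts by ∂[p,q,r] = [q,r] − [p,r] + [p,q]. For instance
  ∂[v_1,v_3,v_4] = [v_3,v_4] − [v_1,v_4] + [v_1,v_3],
  ∂[v_0,v_3,v_4] = [v_3,v_4] − [v_0,v_4] + [v_0,v_3].
The resulting 10×10 matrix has rank 6, and its Smith normal form has invariant factors (1,1,1,1,1,1).

The boundary map ∂_3: C_3 → C_2 sends each 3-simplex σ to the alternating sum Σ_i (−1)^i (σ with its i-th vertex removed). For instance
  ∂[v_0,v_1,v_3,v_4] = [v_1,v_3,v_4] − [v_0,v_3,v_4] + [v_0,v_1,v_4] − [v_0,v_1,v_3],
  ∂[v_0,v_1,v_2,v_4] = [v_1,v_2,v_4] − [v_0,v_2,v_4] + [v_0,v_1,v_4] − [v_0,v_1,v_2].
The resulting 10×5 matrix has rank 4, and its Smith normal form has invariant factors (1,1,1,1).

From H_k ≅ ker(∂_k) / im(∂_{k+1}) we obtain:

  H_0: rank C_0 − rank ∂_1 = 5 − 4 = 1, and the invariant factors of ∂_1 are all 1, so H_0 = Z.
  H_1: rank ker ∂_1 − rank ∂_2 = (10 − 4) − 6 = 0, and the invariant factors of ∂_2 are all 1, so H_1 = 0.
  H_2: rank ker ∂_2 − rank ∂_3 = (10 − 6) − 4 = 0, and the invariant factors of ∂_3 are all 1, so H_2 = 0.
  H_3: rank ker ∂_3 − rank ∂_4 = (5 − 4) − 0 = 1, and there is no ∂_4, so H_3 = Z.

As a check, the Euler characteristic is 5 − 10 + 10 − 5 = 0, which agrees with 1 − 0 + 0 − 1 = 0.

H_0 = Z,  H_1 = 0,  H_2 = 0,  H_3 = Z.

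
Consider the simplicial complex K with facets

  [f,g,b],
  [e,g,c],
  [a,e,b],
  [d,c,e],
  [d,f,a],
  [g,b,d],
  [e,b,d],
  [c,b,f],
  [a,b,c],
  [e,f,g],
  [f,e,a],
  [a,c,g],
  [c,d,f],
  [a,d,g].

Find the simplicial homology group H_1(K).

H_1 = Z^2.

K has 7 vertices, 21 edges, 14 triangles.
rank ∂_1 = 6, rank ∂_2 = 13 ⇒ b_1 = 21 − 6 − 13 = 2; all invariant factors of ∂_2 are 1 so no torsion. So H_1 ≅ Z^2.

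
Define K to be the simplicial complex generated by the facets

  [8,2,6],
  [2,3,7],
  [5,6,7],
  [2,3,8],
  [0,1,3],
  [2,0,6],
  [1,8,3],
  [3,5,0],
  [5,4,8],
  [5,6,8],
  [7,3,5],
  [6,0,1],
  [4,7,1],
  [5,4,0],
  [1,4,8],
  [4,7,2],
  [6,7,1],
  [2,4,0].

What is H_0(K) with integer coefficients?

We work with the vertex ordering 0 < 1 < 2 < 3 < 4 < 5 < 6 < 7 < 8. The simplices of K, each written with vertices in increasing order, are:

  0-simplices (9): [0], [1], [2], [3], [4], [5], [6], [7], [8]
  1-simplices (27): (27 of them)
  2-simplices (18): [0,1,3], [0,1,6], [0,2,4], [0,2,6], [0,3,5], [0,4,5], [1,3,8], [1,4,7], [1,4,8], [1,6,7], [2,3,7], [2,3,8], [2,4,7], [2,6,8], [3,5,7], [4,5,8], [5,6,7], [5,6,8]

Hence C_0 ≅ Z^9, C_1 ≅ Z^27, C_2 ≅ Z^18.

∂_1: C_1 → C_0 sends each edge [p,q] (with p < q) to q − p. For instance
  ∂[0,1] = [1] − [0].
The 9×27 boundary matrix has rank 8 and Smith normal form diag(1,1,1,1,1,1,1,1).

The boundary map ∂_2: C_2 → C_1 maps a triangle to the signed sum of its edges. For instance
  ∂[3,5,7] = [5,7] − [3,7] + [3,5],
  ∂[1,4,8] = [4,8] − [1,8] + [1,4].
The resulting 27×18 matrix has rank 17, and its Smith normal form has invariant factors (1,1,1,1,1,1,1,1,1,1,1,1,1,1,1,1,1).

From H_k ≅ ker(∂_k) / im(∂_{k+1}) we obtain:

  H_0: rank C_0 − rank ∂_1 = 9 − 8 = 1, and the invariant factors of ∂_1 are all 1, so H_0 ≅ Z.

(K is a triangulation of the torus T^2.)

H_0 ≅ Z.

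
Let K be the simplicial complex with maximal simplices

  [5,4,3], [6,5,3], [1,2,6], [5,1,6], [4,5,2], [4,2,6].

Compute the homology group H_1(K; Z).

K has 6 vertices, 12 edges, 6 triangles.
rank ∂_1 = 5, rank ∂_2 = 6 ⇒ b_1 = 12 − 5 − 6 = 1; all invariant factors of ∂_2 are 1 so no torsion. So H_1 = Z.

H_1 = Z.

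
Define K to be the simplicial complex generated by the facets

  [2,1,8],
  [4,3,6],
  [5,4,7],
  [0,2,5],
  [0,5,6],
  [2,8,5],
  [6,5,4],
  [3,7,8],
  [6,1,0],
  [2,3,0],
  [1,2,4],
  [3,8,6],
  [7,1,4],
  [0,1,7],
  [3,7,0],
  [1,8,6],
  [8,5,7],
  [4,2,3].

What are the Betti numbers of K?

Take the total order 0 < 1 < 2 < 3 < 4 < 5 < 6 < 7 < 8 on the vertex set. Then K (dimension 2) consists of the simplices:

  0-simplices (9): [0], [1], [2], [3], [4], [5], [6], [7], [8]
  1-simplices (27): (27 of them)
  2-simplices (18): [0,1,6], [0,1,7], [0,2,3], [0,2,5], [0,3,7], [0,5,6], [1,2,4], [1,2,8], [1,4,7], [1,6,8], [2,3,4], [2,5,8], [3,4,6], [3,6,8], [3,7,8], [4,5,6], [4,5,7], [5,7,8]

giving chain groups C_0 ≅ Z^9, C_1 ≅ Z^27, C_2 ≅ Z^18.

Boundary ∂_1: C_1 → C_0 sends each edge [p,q] (with p < q) to q − p. For instance
  ∂[2,5] = [5] − [2].
The 9×27 boundary matrix has rank 8 and Smith normal form diag(1,1,1,1,1,1,1,1).

∂_2: C_2 → C_1 maps a triangle to the signed sum of its edges. For instance
  ∂[0,2,3] = [2,3] − [0,3] + [0,2],
  ∂[1,6,8] = [6,8] − [1,8] + [1,6].
The 27×18 boundary matrix has rank 17 and Smith normal form diag(1,1,1,1,1,1,1,1,1,1,1,1,1,1,1,1,1).

Computing H_k = (kernel of ∂_k) / (image of ∂_{k+1}):

  H_0: rank C_0 − rank ∂_1 = 9 − 8 = 1, and the invariant factors of ∂_1 are all 1, so H_0 = Z.
  H_1: rank ker ∂_1 − rank ∂_2 = (27 − 8) − 17 = 2, and the invariant factors of ∂_2 are all 1, so H_1 = Z^2.
  H_2: rank ker ∂_2 − rank ∂_3 = (18 − 17) − 0 = 1, and there is no ∂_3, so H_2 = Z.

As a check, the Euler characteristic is 9 − 27 + 18 = 0, which agrees with 1 − 2 + 1 = 0.

Hence the Betti numbers are b_0 = 1, b_1 = 2, b_2 = 1.

b_0 = 1, b_1 = 2, b_2 = 1.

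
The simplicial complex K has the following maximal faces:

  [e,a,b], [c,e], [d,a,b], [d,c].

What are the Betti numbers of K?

b_0 = 1, b_1 = 1, b_2 = 0.

Take the total order a < b < c < d < e on the vertex set. Then K (dimension 2) consists of the simplices:

  0-simplices (5): a, b, c, d, e
  1-simplices (7): ab, ad, ae, bd, be, cd, ce
  2-simplices (2): abd, abe

giving chain groups C_0 ≅ Z^5, C_1 ≅ Z^7, C_2 ≅ Z^2.

The boundary map ∂_1: C_1 → C_0 is given by ∂[p,q] = [q] − [p]. For instance
  ∂ab = b − a.
The resulting 5×7 matrix has rank 4, and its Smith normal form has invariant factors (1,1,1,1).

The boundary map ∂_2: C_2 → C_1 maps a triangle to the signed sum of its edges. For instance
  ∂abd = bd − ad + ab,
  ∂abe = be − ae + ab.
As a 7×2 matrix over Z this has rank 2, with invariant factors (1,1).

From H_k ≅ ker(∂_k) / im(∂_{k+1}) we obtain:

  H_0: rank C_0 − rank ∂_1 = 5 − 4 = 1, and the invariant factors of ∂_1 are all 1, so H_0 ≅ Z.
  H_1: rank ker ∂_1 − rank ∂_2 = (7 − 4) − 2 = 1, and the invariant factors of ∂_2 are all 1, so H_1 ≅ Z.
  H_2: rank ker ∂_2 − rank ∂_3 = (2 − 2) − 0 = 0, and there is no ∂_3, so H_2 ≅ 0.

As a check, the Euler characteristic is 5 − 7 + 2 = 0, which agrees with 1 − 1 + 0 = 0.

Hence the Betti numbers are b_0 = 1, b_1 = 1, b_2 = 0.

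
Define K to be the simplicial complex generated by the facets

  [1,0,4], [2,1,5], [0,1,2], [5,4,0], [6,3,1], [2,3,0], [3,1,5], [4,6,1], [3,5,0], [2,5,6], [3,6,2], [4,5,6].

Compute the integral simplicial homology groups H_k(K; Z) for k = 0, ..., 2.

H_0 ≅ Z,  H_1 ≅ Z_2,  H_2 = 0.

Take the total order 0 < 1 < 2 < 3 < 4 < 5 < 6 on the vertex set. Then K (dimension 2) consists of the simplices:

  0-simplices (7): [0], [1], [2], [3], [4], [5], [6]
  1-simplices (18): [0,1], [0,2], [0,3], [0,4], [0,5], [1,2], [1,3], [1,4], [1,5], [1,6], [2,3], [2,5], [2,6], [3,5], [3,6], [4,5], [4,6], [5,6]
  2-simplices (12): [0,1,2], [0,1,4], [0,2,3], [0,3,5], [0,4,5], [1,2,5], [1,3,5], [1,3,6], [1,4,6], [2,3,6], [2,5,6], [4,5,6]

giving chain groups C_0 ≅ Z^7, C_1 ≅ Z^18, C_2 ≅ Z^12.

∂_1: C_1 → C_0 is given by ∂[p,q] = [q] − [p]. For instance
  ∂[3,5] = [5] − [3].
This gives a 7×18 integer matrix of rank 6; reducing to Smith normal form yields diagonal entries (1,1,1,1,1,1).

Boundary ∂_2: C_2 → C_1 sends each 2-simplex [p,q,r] to [q,r] − [p,r] + [p,q]. For instance
  ∂[0,1,4] = [1,4] − [0,4] + [0,1],
  ∂[1,3,6] = [3,6] − [1,6] + [1,3].
As a 18×12 matrix over Z this has rank 12, with invariant factors (1,1,1,1,1,1,1,1,1,1,1,2).

Computing H_k = (kernel of ∂_k) / (image of ∂_{k+1}):

  H_0: rank C_0 − rank ∂_1 = 7 − 6 = 1, and the invariant factors of ∂_1 are all 1, so H_0 = Z.
  H_1: rank ker ∂_1 − rank ∂_2 = (18 − 6) − 12 = 0, and ∂_2 has invariant factor 2 > 1, so H_1 = Z_2.
  H_2: rank ker ∂_2 − rank ∂_3 = (12 − 12) − 0 = 0, and there is no ∂_3, so H_2 = 0.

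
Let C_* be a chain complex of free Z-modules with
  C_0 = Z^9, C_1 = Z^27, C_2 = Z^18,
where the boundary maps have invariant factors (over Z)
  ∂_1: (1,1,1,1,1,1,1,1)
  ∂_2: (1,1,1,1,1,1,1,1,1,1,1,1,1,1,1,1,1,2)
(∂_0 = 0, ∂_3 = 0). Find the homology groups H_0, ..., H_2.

H_0: b_0 = 9 − 0 − 8 = 1; torsion from ∂_1 factors > 1: none. So H_0 ≅ Z.
H_1: b_1 = 27 − 8 − 18 = 1; torsion from ∂_2 factors > 1: [2]. So H_1 ≅ Z ⊕ Z/2.
H_2: b_2 = 18 − 18 − 0 = 0; torsion from ∂_3 factors > 1: none. So H_2 ≅ 0.

H_0 ≅ Z,  H_1 ≅ Z ⊕ Z/2,  H_2 = 0.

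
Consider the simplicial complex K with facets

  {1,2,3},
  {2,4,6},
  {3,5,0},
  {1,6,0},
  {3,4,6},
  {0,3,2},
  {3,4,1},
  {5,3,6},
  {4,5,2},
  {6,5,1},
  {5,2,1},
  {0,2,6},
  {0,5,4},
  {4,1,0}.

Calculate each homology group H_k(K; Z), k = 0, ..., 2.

H_0 = Z,  H_1 = Z^2,  H_2 = Z.

Order the vertices as 0 < 1 < 2 < 3 < 4 < 5 < 6. Listing each simplex with vertices in this order, K has dimension 2 with simplices:

  0-simplices (7): [0], [1], [2], [3], [4], [5], [6]
  1-simplices (21): [0,1], [0,2], [0,3], [0,4], [0,5], [0,6], [1,2], [1,3], [1,4], [1,5], [1,6], [2,3], [2,4], [2,5], [2,6], [3,4], [3,5], [3,6], [4,5], [4,6], [5,6]
  2-simplices (14): [0,1,4], [0,1,6], [0,2,3], [0,2,6], [0,3,5], [0,4,5], [1,2,3], [1,2,5], [1,3,4], [1,5,6], [2,4,5], [2,4,6], [3,4,6], [3,5,6]

giving chain groups C_0 ≅ Z^7, C_1 ≅ Z^21, C_2 ≅ Z^14.

Boundary ∂_1: C_1 → C_0 maps an edge to its endpoints' difference, ∂[p,q] = q − p. For instance
  ∂[5,6] = [6] − [5].
As a 7×21 matrix over Z this has rank 6, with invariant factors (1,1,1,1,1,1).

Boundary ∂_2: C_2 → C_1 maps a triangle to the signed sum of its edges. For instance
  ∂[1,2,5] = [2,5] − [1,5] + [1,2],
  ∂[2,4,6] = [4,6] − [2,6] + [2,4].
This gives a 21×14 integer matrix of rank 13; reducing to Smith normal form yields diagonal entries (1,1,1,1,1,1,1,1,1,1,1,1,1).

From H_k ≅ ker(∂_k) / im(∂_{k+1}) we obtain:

  H_0: rank C_0 − rank ∂_1 = 7 − 6 = 1, and the invariant factors of ∂_1 are all 1, so H_0 = Z.
  H_1: rank ker ∂_1 − rank ∂_2 = (21 − 6) − 13 = 2, and the invariant factors of ∂_2 are all 1, so H_1 = Z^2.
  H_2: rank ker ∂_2 − rank ∂_3 = (14 − 13) − 0 = 1, and there is no ∂_3, so H_2 = Z.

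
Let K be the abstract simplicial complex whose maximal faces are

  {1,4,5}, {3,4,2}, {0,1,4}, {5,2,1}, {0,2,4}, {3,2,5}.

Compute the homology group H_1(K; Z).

Order the vertices as 0 < 1 < 2 < 3 < 4 < 5. Listing each simplex with vertices in this order, K has dimension 2 with simplices:

  0-simplices (6): [0], [1], [2], [3], [4], [5]
  1-simplices (12): [0,1], [0,2], [0,4], [1,2], [1,4], [1,5], [2,3], [2,4], [2,5], [3,4], [3,5], [4,5]
  2-simplices (6): [0,1,4], [0,2,4], [1,2,5], [1,4,5], [2,3,4], [2,3,5]

Hence C_0 ≅ Z^6, C_1 ≅ Z^12, C_2 ≅ Z^6.

∂_1: C_1 → C_0 sends each edge [p,q] (with p < q) to q − p. For instance
  ∂[3,4] = [4] − [3].
As a 6×12 matrix over Z this has rank 5, with invariant factors (1,1,1,1,1).

The boundary map ∂_2: C_2 → C_1 maps a triangle to the signed sum of its edges. For instance
  ∂[1,4,5] = [4,5] − [1,5] + [1,4],
  ∂[1,2,5] = [2,5] − [1,5] + [1,2].
The resulting 12×6 matrix has rank 6, and its Smith normal form has invariant factors (1,1,1,1,1,1).

Computing H_k = (kernel of ∂_k) / (image of ∂_{k+1}):

  H_1: rank ker ∂_1 − rank ∂_2 = (12 − 5) − 6 = 1, and the invariant factors of ∂_2 are all 1, so H_1 = Z.

(K is a triangulation of the cylinder S^1 x I.)

H_1 ≅ Z.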